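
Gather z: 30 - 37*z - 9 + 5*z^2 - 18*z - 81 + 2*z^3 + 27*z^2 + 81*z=2*z^3 + 32*z^2 + 26*z - 60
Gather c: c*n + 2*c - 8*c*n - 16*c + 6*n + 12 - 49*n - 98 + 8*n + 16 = c*(-7*n - 14) - 35*n - 70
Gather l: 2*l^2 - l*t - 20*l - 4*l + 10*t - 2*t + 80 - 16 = 2*l^2 + l*(-t - 24) + 8*t + 64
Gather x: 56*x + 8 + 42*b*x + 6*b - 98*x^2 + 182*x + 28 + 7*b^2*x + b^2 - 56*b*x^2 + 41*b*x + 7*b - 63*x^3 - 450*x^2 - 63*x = b^2 + 13*b - 63*x^3 + x^2*(-56*b - 548) + x*(7*b^2 + 83*b + 175) + 36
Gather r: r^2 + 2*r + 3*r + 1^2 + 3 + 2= r^2 + 5*r + 6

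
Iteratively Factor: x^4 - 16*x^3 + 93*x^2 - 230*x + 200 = (x - 5)*(x^3 - 11*x^2 + 38*x - 40) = (x - 5)^2*(x^2 - 6*x + 8) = (x - 5)^2*(x - 2)*(x - 4)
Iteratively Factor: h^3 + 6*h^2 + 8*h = (h)*(h^2 + 6*h + 8) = h*(h + 4)*(h + 2)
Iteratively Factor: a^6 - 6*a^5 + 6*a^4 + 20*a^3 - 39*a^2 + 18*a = (a - 1)*(a^5 - 5*a^4 + a^3 + 21*a^2 - 18*a) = (a - 3)*(a - 1)*(a^4 - 2*a^3 - 5*a^2 + 6*a) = (a - 3)*(a - 1)^2*(a^3 - a^2 - 6*a) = (a - 3)*(a - 1)^2*(a + 2)*(a^2 - 3*a) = (a - 3)^2*(a - 1)^2*(a + 2)*(a)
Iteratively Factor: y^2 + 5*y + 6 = (y + 3)*(y + 2)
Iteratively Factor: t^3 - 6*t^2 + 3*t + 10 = (t + 1)*(t^2 - 7*t + 10) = (t - 5)*(t + 1)*(t - 2)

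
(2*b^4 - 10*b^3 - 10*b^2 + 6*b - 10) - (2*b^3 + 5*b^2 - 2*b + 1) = 2*b^4 - 12*b^3 - 15*b^2 + 8*b - 11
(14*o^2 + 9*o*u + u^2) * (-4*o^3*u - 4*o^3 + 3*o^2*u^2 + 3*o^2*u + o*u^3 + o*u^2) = -56*o^5*u - 56*o^5 + 6*o^4*u^2 + 6*o^4*u + 37*o^3*u^3 + 37*o^3*u^2 + 12*o^2*u^4 + 12*o^2*u^3 + o*u^5 + o*u^4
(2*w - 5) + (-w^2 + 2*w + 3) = -w^2 + 4*w - 2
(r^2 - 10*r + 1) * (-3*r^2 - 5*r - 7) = -3*r^4 + 25*r^3 + 40*r^2 + 65*r - 7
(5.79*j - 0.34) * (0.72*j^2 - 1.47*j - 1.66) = 4.1688*j^3 - 8.7561*j^2 - 9.1116*j + 0.5644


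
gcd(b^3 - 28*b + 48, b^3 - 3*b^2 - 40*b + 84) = b^2 + 4*b - 12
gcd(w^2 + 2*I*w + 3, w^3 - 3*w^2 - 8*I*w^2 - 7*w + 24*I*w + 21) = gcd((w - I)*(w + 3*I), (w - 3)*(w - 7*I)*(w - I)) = w - I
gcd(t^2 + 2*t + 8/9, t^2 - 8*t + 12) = 1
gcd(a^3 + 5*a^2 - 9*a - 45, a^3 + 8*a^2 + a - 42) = a + 3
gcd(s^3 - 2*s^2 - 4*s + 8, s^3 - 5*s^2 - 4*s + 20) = s^2 - 4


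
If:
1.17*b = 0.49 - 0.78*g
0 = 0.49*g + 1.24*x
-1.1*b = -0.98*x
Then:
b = -0.47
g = 1.33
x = -0.53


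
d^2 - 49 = (d - 7)*(d + 7)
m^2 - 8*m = m*(m - 8)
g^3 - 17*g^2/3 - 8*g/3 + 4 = (g - 6)*(g - 2/3)*(g + 1)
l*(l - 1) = l^2 - l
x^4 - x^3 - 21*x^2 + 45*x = x*(x - 3)^2*(x + 5)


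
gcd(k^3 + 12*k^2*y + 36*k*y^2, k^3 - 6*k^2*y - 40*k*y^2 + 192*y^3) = k + 6*y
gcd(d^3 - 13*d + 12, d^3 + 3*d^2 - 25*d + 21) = d^2 - 4*d + 3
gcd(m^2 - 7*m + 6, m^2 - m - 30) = m - 6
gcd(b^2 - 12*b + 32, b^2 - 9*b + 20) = b - 4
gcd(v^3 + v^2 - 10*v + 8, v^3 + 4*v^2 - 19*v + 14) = v^2 - 3*v + 2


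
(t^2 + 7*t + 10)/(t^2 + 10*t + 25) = (t + 2)/(t + 5)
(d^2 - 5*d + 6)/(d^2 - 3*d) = (d - 2)/d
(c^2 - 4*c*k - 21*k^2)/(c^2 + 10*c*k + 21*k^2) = (c - 7*k)/(c + 7*k)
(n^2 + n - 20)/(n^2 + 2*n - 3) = (n^2 + n - 20)/(n^2 + 2*n - 3)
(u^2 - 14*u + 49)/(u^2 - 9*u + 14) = (u - 7)/(u - 2)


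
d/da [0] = 0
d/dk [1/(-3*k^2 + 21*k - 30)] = (2*k - 7)/(3*(k^2 - 7*k + 10)^2)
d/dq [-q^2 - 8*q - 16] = -2*q - 8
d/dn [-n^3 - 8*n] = -3*n^2 - 8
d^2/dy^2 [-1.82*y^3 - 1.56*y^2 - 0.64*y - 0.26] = -10.92*y - 3.12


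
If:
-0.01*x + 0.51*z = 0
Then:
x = 51.0*z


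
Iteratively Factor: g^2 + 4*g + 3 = (g + 1)*(g + 3)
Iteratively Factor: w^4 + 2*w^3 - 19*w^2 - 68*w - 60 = (w + 2)*(w^3 - 19*w - 30) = (w - 5)*(w + 2)*(w^2 + 5*w + 6) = (w - 5)*(w + 2)^2*(w + 3)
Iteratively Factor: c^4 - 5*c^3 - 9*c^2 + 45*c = (c + 3)*(c^3 - 8*c^2 + 15*c) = c*(c + 3)*(c^2 - 8*c + 15) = c*(c - 5)*(c + 3)*(c - 3)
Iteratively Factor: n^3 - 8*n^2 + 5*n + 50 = (n - 5)*(n^2 - 3*n - 10) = (n - 5)^2*(n + 2)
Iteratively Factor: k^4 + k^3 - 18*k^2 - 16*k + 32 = (k + 4)*(k^3 - 3*k^2 - 6*k + 8) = (k - 4)*(k + 4)*(k^2 + k - 2) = (k - 4)*(k + 2)*(k + 4)*(k - 1)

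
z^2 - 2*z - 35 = (z - 7)*(z + 5)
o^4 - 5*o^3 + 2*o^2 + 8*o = o*(o - 4)*(o - 2)*(o + 1)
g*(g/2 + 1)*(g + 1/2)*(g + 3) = g^4/2 + 11*g^3/4 + 17*g^2/4 + 3*g/2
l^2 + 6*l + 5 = (l + 1)*(l + 5)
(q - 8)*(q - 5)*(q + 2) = q^3 - 11*q^2 + 14*q + 80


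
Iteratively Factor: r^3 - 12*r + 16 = (r - 2)*(r^2 + 2*r - 8) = (r - 2)^2*(r + 4)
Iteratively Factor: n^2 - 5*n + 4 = (n - 4)*(n - 1)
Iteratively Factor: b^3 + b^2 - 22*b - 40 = (b + 2)*(b^2 - b - 20) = (b + 2)*(b + 4)*(b - 5)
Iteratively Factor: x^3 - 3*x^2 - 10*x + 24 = (x - 2)*(x^2 - x - 12) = (x - 2)*(x + 3)*(x - 4)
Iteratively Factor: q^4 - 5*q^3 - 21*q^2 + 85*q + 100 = (q - 5)*(q^3 - 21*q - 20) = (q - 5)*(q + 4)*(q^2 - 4*q - 5) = (q - 5)^2*(q + 4)*(q + 1)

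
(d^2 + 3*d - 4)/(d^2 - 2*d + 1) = (d + 4)/(d - 1)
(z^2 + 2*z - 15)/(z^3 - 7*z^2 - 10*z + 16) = (z^2 + 2*z - 15)/(z^3 - 7*z^2 - 10*z + 16)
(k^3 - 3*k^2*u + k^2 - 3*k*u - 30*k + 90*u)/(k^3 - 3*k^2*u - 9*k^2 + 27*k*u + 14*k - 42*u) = (k^2 + k - 30)/(k^2 - 9*k + 14)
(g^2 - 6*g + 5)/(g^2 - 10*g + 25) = (g - 1)/(g - 5)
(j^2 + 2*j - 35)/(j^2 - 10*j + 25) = (j + 7)/(j - 5)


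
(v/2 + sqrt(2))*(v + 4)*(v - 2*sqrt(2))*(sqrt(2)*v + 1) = sqrt(2)*v^4/2 + v^3/2 + 2*sqrt(2)*v^3 - 4*sqrt(2)*v^2 + 2*v^2 - 16*sqrt(2)*v - 4*v - 16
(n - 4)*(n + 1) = n^2 - 3*n - 4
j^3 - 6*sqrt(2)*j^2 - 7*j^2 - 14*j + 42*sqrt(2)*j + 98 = (j - 7)*(j - 7*sqrt(2))*(j + sqrt(2))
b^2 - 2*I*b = b*(b - 2*I)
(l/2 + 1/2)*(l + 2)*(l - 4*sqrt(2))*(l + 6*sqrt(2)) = l^4/2 + sqrt(2)*l^3 + 3*l^3/2 - 23*l^2 + 3*sqrt(2)*l^2 - 72*l + 2*sqrt(2)*l - 48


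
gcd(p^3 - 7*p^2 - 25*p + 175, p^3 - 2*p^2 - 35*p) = p^2 - 2*p - 35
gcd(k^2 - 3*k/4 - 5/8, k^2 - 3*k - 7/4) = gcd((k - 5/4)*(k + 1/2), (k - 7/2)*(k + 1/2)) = k + 1/2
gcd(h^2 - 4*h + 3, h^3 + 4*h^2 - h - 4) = h - 1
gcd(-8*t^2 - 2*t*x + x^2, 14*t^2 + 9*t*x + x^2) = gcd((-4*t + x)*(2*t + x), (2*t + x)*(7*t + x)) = 2*t + x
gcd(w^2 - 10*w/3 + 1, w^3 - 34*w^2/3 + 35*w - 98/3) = 1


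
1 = 1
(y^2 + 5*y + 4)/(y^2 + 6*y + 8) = (y + 1)/(y + 2)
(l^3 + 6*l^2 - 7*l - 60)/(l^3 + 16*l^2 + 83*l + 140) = (l - 3)/(l + 7)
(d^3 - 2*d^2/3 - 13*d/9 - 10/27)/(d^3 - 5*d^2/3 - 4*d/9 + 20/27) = (3*d + 1)/(3*d - 2)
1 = 1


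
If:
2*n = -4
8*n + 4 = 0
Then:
No Solution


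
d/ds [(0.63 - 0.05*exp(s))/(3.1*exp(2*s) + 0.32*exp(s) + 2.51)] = (0.155*exp(2*s) - 3.906*exp(s) - 0.3271)*exp(s)/(9.61*exp(4*s) + 1.984*exp(3*s) + 15.6644*exp(2*s) + 1.6064*exp(s) + 6.3001)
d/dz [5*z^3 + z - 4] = 15*z^2 + 1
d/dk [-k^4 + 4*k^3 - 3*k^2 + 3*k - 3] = -4*k^3 + 12*k^2 - 6*k + 3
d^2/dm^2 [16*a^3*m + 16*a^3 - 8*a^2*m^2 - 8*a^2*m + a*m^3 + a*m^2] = 2*a*(-8*a + 3*m + 1)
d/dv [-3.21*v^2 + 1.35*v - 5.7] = 1.35 - 6.42*v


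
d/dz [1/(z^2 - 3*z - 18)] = (3 - 2*z)/(-z^2 + 3*z + 18)^2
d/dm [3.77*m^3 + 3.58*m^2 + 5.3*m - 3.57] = 11.31*m^2 + 7.16*m + 5.3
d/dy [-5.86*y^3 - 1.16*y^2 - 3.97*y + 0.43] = -17.58*y^2 - 2.32*y - 3.97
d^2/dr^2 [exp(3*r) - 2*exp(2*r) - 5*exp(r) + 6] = (9*exp(2*r) - 8*exp(r) - 5)*exp(r)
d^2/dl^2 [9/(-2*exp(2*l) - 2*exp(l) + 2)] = 9*(-2*(2*exp(l) + 1)^2*exp(l) + (4*exp(l) + 1)*(exp(2*l) + exp(l) - 1))*exp(l)/(2*(exp(2*l) + exp(l) - 1)^3)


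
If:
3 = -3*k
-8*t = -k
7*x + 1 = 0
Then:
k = -1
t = -1/8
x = -1/7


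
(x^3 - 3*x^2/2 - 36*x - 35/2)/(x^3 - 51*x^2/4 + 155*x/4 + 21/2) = 2*(2*x^2 + 11*x + 5)/(4*x^2 - 23*x - 6)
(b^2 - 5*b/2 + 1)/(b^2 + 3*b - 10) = (b - 1/2)/(b + 5)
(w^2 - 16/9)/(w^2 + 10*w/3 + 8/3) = (w - 4/3)/(w + 2)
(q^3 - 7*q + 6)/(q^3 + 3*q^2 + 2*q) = (q^3 - 7*q + 6)/(q*(q^2 + 3*q + 2))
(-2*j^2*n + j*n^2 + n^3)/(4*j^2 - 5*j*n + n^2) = n*(-2*j - n)/(4*j - n)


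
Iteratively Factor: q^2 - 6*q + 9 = (q - 3)*(q - 3)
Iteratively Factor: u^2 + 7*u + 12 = (u + 3)*(u + 4)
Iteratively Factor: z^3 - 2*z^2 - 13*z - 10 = (z - 5)*(z^2 + 3*z + 2) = (z - 5)*(z + 2)*(z + 1)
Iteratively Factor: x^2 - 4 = (x + 2)*(x - 2)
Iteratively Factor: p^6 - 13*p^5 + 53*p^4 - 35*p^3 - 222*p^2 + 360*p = (p)*(p^5 - 13*p^4 + 53*p^3 - 35*p^2 - 222*p + 360) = p*(p - 3)*(p^4 - 10*p^3 + 23*p^2 + 34*p - 120) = p*(p - 4)*(p - 3)*(p^3 - 6*p^2 - p + 30) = p*(p - 5)*(p - 4)*(p - 3)*(p^2 - p - 6) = p*(p - 5)*(p - 4)*(p - 3)*(p + 2)*(p - 3)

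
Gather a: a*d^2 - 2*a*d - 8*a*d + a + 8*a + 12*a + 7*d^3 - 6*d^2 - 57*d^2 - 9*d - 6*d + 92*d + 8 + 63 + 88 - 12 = a*(d^2 - 10*d + 21) + 7*d^3 - 63*d^2 + 77*d + 147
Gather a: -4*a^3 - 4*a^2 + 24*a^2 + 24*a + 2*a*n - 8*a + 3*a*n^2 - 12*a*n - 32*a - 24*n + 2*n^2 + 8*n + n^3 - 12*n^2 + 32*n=-4*a^3 + 20*a^2 + a*(3*n^2 - 10*n - 16) + n^3 - 10*n^2 + 16*n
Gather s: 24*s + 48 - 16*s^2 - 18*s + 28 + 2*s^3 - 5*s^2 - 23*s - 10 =2*s^3 - 21*s^2 - 17*s + 66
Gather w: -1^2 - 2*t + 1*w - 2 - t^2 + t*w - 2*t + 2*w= -t^2 - 4*t + w*(t + 3) - 3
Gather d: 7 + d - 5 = d + 2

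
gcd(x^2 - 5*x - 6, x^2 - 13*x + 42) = x - 6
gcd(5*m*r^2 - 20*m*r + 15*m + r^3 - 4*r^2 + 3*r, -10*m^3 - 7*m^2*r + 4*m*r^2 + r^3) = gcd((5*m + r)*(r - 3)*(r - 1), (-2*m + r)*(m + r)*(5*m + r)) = 5*m + r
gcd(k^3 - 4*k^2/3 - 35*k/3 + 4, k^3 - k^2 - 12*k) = k^2 - k - 12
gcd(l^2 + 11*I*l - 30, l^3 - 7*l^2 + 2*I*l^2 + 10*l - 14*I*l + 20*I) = 1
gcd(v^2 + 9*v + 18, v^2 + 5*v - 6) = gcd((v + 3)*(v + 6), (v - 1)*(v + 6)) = v + 6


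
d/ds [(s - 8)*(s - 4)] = 2*s - 12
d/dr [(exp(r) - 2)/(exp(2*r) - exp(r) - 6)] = (-(exp(r) - 2)*(2*exp(r) - 1) + exp(2*r) - exp(r) - 6)*exp(r)/(-exp(2*r) + exp(r) + 6)^2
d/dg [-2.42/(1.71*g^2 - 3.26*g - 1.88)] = (8.2764*g - 7.8892)/(-1.71*g^2 + 3.26*g + 1.88)^2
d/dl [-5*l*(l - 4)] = 20 - 10*l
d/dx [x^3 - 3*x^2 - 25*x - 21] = 3*x^2 - 6*x - 25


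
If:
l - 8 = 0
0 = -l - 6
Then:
No Solution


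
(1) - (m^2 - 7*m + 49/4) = -m^2 + 7*m - 45/4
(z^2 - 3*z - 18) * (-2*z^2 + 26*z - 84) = -2*z^4 + 32*z^3 - 126*z^2 - 216*z + 1512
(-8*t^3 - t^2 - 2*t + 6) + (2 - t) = -8*t^3 - t^2 - 3*t + 8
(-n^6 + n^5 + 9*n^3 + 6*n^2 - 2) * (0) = 0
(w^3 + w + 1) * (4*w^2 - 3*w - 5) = 4*w^5 - 3*w^4 - w^3 + w^2 - 8*w - 5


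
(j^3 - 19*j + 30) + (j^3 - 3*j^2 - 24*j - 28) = 2*j^3 - 3*j^2 - 43*j + 2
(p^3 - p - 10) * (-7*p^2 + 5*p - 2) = -7*p^5 + 5*p^4 + 5*p^3 + 65*p^2 - 48*p + 20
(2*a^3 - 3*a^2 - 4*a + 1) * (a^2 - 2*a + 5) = 2*a^5 - 7*a^4 + 12*a^3 - 6*a^2 - 22*a + 5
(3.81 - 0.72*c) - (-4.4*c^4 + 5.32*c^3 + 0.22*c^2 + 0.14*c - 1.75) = 4.4*c^4 - 5.32*c^3 - 0.22*c^2 - 0.86*c + 5.56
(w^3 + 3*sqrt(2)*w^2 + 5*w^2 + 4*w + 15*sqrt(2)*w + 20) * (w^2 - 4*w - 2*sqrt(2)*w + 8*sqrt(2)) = w^5 + w^4 + sqrt(2)*w^4 - 28*w^3 + sqrt(2)*w^3 - 28*sqrt(2)*w^2 - 8*w^2 - 8*sqrt(2)*w + 160*w + 160*sqrt(2)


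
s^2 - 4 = (s - 2)*(s + 2)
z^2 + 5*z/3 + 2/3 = (z + 2/3)*(z + 1)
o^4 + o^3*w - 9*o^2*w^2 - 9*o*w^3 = o*(o - 3*w)*(o + w)*(o + 3*w)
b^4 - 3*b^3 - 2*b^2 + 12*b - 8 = (b - 2)^2*(b - 1)*(b + 2)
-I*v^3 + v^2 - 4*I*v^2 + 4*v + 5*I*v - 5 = (v + 5)*(v + I)*(-I*v + I)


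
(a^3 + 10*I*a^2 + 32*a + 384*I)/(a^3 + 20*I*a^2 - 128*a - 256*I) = (a - 6*I)/(a + 4*I)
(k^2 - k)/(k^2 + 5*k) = (k - 1)/(k + 5)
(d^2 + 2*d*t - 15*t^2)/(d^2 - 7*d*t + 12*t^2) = (-d - 5*t)/(-d + 4*t)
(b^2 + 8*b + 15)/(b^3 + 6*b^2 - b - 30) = 1/(b - 2)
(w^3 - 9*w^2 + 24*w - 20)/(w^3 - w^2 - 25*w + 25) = (w^2 - 4*w + 4)/(w^2 + 4*w - 5)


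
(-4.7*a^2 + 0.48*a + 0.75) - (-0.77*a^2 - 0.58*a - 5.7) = -3.93*a^2 + 1.06*a + 6.45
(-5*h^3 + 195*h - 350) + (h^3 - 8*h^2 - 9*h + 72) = -4*h^3 - 8*h^2 + 186*h - 278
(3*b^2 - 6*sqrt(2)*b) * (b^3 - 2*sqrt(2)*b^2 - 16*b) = 3*b^5 - 12*sqrt(2)*b^4 - 24*b^3 + 96*sqrt(2)*b^2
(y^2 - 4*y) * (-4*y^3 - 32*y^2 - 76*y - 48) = -4*y^5 - 16*y^4 + 52*y^3 + 256*y^2 + 192*y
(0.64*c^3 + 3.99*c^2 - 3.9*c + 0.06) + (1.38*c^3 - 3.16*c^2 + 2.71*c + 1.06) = 2.02*c^3 + 0.83*c^2 - 1.19*c + 1.12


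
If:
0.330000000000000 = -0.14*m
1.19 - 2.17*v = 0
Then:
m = -2.36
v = 0.55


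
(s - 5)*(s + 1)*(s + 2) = s^3 - 2*s^2 - 13*s - 10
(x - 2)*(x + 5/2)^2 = x^3 + 3*x^2 - 15*x/4 - 25/2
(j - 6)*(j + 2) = j^2 - 4*j - 12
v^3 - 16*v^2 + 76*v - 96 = (v - 8)*(v - 6)*(v - 2)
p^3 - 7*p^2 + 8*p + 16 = (p - 4)^2*(p + 1)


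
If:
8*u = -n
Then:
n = -8*u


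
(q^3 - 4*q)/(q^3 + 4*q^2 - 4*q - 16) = q/(q + 4)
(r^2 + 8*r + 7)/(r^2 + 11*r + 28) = (r + 1)/(r + 4)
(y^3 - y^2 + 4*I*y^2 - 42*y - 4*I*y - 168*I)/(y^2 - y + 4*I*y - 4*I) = (y^2 - y - 42)/(y - 1)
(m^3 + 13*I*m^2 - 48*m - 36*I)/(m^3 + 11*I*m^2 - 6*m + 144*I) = (m^2 + 7*I*m - 6)/(m^2 + 5*I*m + 24)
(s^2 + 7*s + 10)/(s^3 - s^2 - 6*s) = (s + 5)/(s*(s - 3))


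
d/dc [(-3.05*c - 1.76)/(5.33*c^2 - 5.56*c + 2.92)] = (16.2565*c^2 + 18.7616*c - 18.6916)/(28.4089*c^4 - 59.2696*c^3 + 62.0408*c^2 - 32.4704*c + 8.5264)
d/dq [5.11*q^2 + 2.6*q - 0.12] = 10.22*q + 2.6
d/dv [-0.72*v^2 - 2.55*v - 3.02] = -1.44*v - 2.55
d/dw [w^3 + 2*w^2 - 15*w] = 3*w^2 + 4*w - 15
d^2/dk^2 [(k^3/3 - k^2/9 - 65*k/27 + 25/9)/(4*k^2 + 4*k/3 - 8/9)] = (-1647*k^3 + 5967*k^2 + 891*k + 541)/(2*(729*k^6 + 729*k^5 - 243*k^4 - 297*k^3 + 54*k^2 + 36*k - 8))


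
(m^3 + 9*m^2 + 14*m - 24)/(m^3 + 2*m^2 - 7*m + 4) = (m + 6)/(m - 1)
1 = 1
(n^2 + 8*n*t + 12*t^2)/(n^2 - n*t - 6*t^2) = (-n - 6*t)/(-n + 3*t)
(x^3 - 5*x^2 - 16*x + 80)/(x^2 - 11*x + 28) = (x^2 - x - 20)/(x - 7)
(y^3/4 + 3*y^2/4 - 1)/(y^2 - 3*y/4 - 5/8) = 2*(-y^3 - 3*y^2 + 4)/(-8*y^2 + 6*y + 5)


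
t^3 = t^3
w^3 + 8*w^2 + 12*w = w*(w + 2)*(w + 6)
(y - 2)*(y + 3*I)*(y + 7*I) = y^3 - 2*y^2 + 10*I*y^2 - 21*y - 20*I*y + 42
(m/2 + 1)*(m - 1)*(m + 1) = m^3/2 + m^2 - m/2 - 1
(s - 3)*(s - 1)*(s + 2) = s^3 - 2*s^2 - 5*s + 6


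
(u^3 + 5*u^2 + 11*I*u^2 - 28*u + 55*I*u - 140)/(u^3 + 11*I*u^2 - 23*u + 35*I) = (u^2 + u*(5 + 4*I) + 20*I)/(u^2 + 4*I*u + 5)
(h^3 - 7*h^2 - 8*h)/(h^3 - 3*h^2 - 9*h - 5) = h*(h - 8)/(h^2 - 4*h - 5)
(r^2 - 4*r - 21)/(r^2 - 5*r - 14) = (r + 3)/(r + 2)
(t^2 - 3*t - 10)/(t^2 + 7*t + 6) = (t^2 - 3*t - 10)/(t^2 + 7*t + 6)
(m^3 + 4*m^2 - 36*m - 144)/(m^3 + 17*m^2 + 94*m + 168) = (m - 6)/(m + 7)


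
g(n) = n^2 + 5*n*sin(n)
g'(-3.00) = 8.14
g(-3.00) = 11.12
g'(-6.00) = -39.41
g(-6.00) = 27.62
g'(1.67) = 7.49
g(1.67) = 11.10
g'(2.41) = -0.81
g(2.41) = 13.86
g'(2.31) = 0.53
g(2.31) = 13.87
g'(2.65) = -4.02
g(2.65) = 13.28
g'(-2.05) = -3.81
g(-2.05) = 13.30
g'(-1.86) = -5.86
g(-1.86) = 12.37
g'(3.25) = -10.20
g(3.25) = 8.80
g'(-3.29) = 10.43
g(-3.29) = 8.39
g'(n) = 5*n*cos(n) + 2*n + 5*sin(n)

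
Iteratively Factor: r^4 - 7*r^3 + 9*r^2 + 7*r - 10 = (r - 5)*(r^3 - 2*r^2 - r + 2) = (r - 5)*(r + 1)*(r^2 - 3*r + 2) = (r - 5)*(r - 2)*(r + 1)*(r - 1)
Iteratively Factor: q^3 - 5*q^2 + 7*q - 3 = (q - 1)*(q^2 - 4*q + 3) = (q - 3)*(q - 1)*(q - 1)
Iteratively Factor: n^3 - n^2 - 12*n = (n + 3)*(n^2 - 4*n) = n*(n + 3)*(n - 4)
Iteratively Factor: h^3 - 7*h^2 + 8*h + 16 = (h - 4)*(h^2 - 3*h - 4) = (h - 4)*(h + 1)*(h - 4)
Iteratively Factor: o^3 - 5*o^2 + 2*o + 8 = (o - 2)*(o^2 - 3*o - 4) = (o - 2)*(o + 1)*(o - 4)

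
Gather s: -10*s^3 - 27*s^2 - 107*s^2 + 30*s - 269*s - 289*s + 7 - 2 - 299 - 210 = -10*s^3 - 134*s^2 - 528*s - 504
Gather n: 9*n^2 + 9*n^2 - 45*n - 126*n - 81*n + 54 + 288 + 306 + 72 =18*n^2 - 252*n + 720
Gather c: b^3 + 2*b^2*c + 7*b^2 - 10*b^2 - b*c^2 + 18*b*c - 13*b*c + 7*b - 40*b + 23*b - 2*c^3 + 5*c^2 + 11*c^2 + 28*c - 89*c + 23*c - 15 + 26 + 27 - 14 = b^3 - 3*b^2 - 10*b - 2*c^3 + c^2*(16 - b) + c*(2*b^2 + 5*b - 38) + 24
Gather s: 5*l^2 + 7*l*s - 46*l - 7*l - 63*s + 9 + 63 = 5*l^2 - 53*l + s*(7*l - 63) + 72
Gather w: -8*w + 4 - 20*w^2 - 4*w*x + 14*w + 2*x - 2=-20*w^2 + w*(6 - 4*x) + 2*x + 2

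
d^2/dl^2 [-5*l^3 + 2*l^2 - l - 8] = 4 - 30*l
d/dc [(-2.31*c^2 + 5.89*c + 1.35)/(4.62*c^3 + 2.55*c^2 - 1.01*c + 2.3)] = (10.6722*c^4 - 54.4236*c^3 - 31.3974*c^2 - 17.511*c + 14.9105)/(21.3444*c^6 + 23.562*c^5 - 2.8299*c^4 + 16.101*c^3 + 12.7501*c^2 - 4.646*c + 5.29)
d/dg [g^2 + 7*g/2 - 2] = 2*g + 7/2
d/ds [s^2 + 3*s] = 2*s + 3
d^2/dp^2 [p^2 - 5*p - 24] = 2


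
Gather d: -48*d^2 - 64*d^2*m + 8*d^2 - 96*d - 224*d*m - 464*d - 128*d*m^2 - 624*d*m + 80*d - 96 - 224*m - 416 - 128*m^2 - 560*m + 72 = d^2*(-64*m - 40) + d*(-128*m^2 - 848*m - 480) - 128*m^2 - 784*m - 440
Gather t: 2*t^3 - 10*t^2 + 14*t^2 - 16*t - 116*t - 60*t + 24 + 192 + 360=2*t^3 + 4*t^2 - 192*t + 576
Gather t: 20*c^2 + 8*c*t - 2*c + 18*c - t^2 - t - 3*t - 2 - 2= 20*c^2 + 16*c - t^2 + t*(8*c - 4) - 4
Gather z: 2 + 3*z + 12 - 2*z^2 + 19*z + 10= -2*z^2 + 22*z + 24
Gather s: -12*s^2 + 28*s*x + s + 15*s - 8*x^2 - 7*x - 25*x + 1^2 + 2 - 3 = -12*s^2 + s*(28*x + 16) - 8*x^2 - 32*x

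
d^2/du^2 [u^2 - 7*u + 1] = 2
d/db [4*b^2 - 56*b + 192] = 8*b - 56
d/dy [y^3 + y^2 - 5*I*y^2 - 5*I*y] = 3*y^2 + y*(2 - 10*I) - 5*I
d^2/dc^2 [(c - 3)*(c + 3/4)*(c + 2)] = 6*c - 1/2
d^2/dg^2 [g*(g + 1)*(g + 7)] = 6*g + 16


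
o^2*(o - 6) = o^3 - 6*o^2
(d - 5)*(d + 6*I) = d^2 - 5*d + 6*I*d - 30*I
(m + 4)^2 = m^2 + 8*m + 16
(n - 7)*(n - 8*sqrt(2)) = n^2 - 8*sqrt(2)*n - 7*n + 56*sqrt(2)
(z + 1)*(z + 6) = z^2 + 7*z + 6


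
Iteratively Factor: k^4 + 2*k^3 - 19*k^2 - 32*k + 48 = (k + 3)*(k^3 - k^2 - 16*k + 16) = (k - 1)*(k + 3)*(k^2 - 16) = (k - 4)*(k - 1)*(k + 3)*(k + 4)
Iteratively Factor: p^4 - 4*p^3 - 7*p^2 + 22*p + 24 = (p - 4)*(p^3 - 7*p - 6) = (p - 4)*(p + 1)*(p^2 - p - 6) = (p - 4)*(p - 3)*(p + 1)*(p + 2)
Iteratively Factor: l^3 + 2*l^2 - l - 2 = (l - 1)*(l^2 + 3*l + 2) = (l - 1)*(l + 2)*(l + 1)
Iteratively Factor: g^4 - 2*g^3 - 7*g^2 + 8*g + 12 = (g + 1)*(g^3 - 3*g^2 - 4*g + 12) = (g + 1)*(g + 2)*(g^2 - 5*g + 6) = (g - 3)*(g + 1)*(g + 2)*(g - 2)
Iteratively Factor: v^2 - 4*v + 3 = (v - 1)*(v - 3)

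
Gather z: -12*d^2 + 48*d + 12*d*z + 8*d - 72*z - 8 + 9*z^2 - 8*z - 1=-12*d^2 + 56*d + 9*z^2 + z*(12*d - 80) - 9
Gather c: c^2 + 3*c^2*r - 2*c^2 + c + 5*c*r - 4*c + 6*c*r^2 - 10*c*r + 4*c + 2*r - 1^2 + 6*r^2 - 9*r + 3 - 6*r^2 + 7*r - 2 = c^2*(3*r - 1) + c*(6*r^2 - 5*r + 1)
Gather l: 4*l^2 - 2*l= 4*l^2 - 2*l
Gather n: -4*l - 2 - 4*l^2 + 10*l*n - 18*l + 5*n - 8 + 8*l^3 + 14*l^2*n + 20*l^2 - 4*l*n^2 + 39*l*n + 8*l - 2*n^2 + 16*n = 8*l^3 + 16*l^2 - 14*l + n^2*(-4*l - 2) + n*(14*l^2 + 49*l + 21) - 10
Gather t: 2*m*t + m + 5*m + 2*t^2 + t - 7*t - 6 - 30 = 6*m + 2*t^2 + t*(2*m - 6) - 36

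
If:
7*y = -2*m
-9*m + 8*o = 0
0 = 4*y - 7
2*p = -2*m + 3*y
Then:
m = -49/8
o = -441/64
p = 35/4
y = 7/4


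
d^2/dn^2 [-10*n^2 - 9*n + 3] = -20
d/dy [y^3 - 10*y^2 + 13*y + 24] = 3*y^2 - 20*y + 13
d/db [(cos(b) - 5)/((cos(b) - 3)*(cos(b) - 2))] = (cos(b)^2 - 10*cos(b) + 19)*sin(b)/((cos(b) - 3)^2*(cos(b) - 2)^2)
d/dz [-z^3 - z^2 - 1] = z*(-3*z - 2)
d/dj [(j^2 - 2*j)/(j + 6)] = (j^2 + 12*j - 12)/(j^2 + 12*j + 36)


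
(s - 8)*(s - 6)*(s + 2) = s^3 - 12*s^2 + 20*s + 96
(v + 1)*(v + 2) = v^2 + 3*v + 2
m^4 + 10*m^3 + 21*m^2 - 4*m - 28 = (m - 1)*(m + 2)^2*(m + 7)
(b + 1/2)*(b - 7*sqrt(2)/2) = b^2 - 7*sqrt(2)*b/2 + b/2 - 7*sqrt(2)/4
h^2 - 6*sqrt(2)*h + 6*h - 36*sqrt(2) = (h + 6)*(h - 6*sqrt(2))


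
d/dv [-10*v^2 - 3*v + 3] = -20*v - 3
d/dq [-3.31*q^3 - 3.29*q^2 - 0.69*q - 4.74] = -9.93*q^2 - 6.58*q - 0.69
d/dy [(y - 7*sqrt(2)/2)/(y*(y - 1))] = (-y^2 + 7*sqrt(2)*y - 7*sqrt(2)/2)/(y^2*(y^2 - 2*y + 1))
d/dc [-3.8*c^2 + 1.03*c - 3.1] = 1.03 - 7.6*c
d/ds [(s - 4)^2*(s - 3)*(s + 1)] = 4*s^3 - 30*s^2 + 58*s - 8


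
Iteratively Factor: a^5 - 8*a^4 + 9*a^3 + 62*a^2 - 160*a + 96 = (a + 3)*(a^4 - 11*a^3 + 42*a^2 - 64*a + 32) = (a - 2)*(a + 3)*(a^3 - 9*a^2 + 24*a - 16) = (a - 4)*(a - 2)*(a + 3)*(a^2 - 5*a + 4) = (a - 4)^2*(a - 2)*(a + 3)*(a - 1)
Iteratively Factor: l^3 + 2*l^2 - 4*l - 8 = (l + 2)*(l^2 - 4) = (l - 2)*(l + 2)*(l + 2)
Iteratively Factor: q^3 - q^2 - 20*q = (q)*(q^2 - q - 20) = q*(q - 5)*(q + 4)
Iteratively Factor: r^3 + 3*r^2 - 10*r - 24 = (r - 3)*(r^2 + 6*r + 8) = (r - 3)*(r + 4)*(r + 2)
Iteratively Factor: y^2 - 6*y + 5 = (y - 1)*(y - 5)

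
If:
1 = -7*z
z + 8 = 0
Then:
No Solution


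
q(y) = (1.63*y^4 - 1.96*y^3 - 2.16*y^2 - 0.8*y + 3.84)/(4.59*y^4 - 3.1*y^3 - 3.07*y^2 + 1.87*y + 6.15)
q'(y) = (-18.36*y^3 + 9.3*y^2 + 6.14*y - 1.87)*(1.63*y^4 - 1.96*y^3 - 2.16*y^2 - 0.8*y + 3.84)/(4.59*y^4 - 3.1*y^3 - 3.07*y^2 + 1.87*y + 6.15)^2 + (6.52*y^3 - 5.88*y^2 - 4.32*y - 0.8)/(4.59*y^4 - 3.1*y^3 - 3.07*y^2 + 1.87*y + 6.15)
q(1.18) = -0.02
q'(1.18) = -0.39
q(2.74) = 0.20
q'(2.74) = 0.10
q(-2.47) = 0.41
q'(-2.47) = 0.03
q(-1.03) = 0.67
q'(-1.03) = 0.50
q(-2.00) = 0.44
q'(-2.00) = 0.07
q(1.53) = -0.03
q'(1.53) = 0.21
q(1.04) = 0.06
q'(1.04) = -0.70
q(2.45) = 0.17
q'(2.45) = 0.14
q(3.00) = 0.22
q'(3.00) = 0.08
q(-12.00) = 0.37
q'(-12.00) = 0.00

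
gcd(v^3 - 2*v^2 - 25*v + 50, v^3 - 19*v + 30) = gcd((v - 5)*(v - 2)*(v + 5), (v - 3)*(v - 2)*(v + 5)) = v^2 + 3*v - 10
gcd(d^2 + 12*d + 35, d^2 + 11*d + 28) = d + 7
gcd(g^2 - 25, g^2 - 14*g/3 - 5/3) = g - 5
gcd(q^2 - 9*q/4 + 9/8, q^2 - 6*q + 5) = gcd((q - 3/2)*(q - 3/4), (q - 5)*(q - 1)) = 1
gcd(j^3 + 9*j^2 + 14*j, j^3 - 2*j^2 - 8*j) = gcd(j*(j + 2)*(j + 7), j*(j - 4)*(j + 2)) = j^2 + 2*j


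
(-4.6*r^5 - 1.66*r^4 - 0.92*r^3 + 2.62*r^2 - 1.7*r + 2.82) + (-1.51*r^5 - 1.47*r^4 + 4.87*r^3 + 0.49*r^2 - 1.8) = -6.11*r^5 - 3.13*r^4 + 3.95*r^3 + 3.11*r^2 - 1.7*r + 1.02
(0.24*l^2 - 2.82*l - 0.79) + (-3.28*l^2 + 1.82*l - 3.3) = -3.04*l^2 - 1.0*l - 4.09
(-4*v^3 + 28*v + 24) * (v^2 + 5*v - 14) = -4*v^5 - 20*v^4 + 84*v^3 + 164*v^2 - 272*v - 336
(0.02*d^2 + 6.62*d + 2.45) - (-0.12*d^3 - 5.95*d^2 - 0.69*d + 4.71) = 0.12*d^3 + 5.97*d^2 + 7.31*d - 2.26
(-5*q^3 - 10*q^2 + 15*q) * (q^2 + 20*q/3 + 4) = -5*q^5 - 130*q^4/3 - 215*q^3/3 + 60*q^2 + 60*q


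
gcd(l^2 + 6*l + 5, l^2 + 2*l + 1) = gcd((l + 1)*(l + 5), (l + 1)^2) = l + 1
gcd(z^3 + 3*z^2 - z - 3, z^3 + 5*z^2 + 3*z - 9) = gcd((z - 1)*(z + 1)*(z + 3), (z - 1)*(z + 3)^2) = z^2 + 2*z - 3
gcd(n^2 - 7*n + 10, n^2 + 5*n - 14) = n - 2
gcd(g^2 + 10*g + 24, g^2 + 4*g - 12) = g + 6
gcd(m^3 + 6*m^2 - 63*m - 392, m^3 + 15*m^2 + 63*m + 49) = m^2 + 14*m + 49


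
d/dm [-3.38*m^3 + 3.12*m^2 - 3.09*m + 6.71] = -10.14*m^2 + 6.24*m - 3.09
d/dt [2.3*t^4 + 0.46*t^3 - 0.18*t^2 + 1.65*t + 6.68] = 9.2*t^3 + 1.38*t^2 - 0.36*t + 1.65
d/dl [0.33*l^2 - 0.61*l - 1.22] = 0.66*l - 0.61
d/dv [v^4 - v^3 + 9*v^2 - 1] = v*(4*v^2 - 3*v + 18)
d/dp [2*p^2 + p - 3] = 4*p + 1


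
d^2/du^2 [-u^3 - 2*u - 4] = -6*u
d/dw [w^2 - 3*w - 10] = 2*w - 3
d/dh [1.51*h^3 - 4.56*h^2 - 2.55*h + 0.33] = 4.53*h^2 - 9.12*h - 2.55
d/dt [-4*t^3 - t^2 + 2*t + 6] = -12*t^2 - 2*t + 2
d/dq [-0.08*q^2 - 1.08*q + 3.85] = -0.16*q - 1.08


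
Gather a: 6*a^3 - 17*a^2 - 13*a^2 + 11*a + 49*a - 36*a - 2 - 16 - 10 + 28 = 6*a^3 - 30*a^2 + 24*a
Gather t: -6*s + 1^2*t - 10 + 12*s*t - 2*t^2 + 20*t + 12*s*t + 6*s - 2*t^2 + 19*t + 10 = -4*t^2 + t*(24*s + 40)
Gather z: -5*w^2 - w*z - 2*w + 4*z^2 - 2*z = -5*w^2 - 2*w + 4*z^2 + z*(-w - 2)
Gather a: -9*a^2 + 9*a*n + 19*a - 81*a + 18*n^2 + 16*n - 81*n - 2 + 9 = -9*a^2 + a*(9*n - 62) + 18*n^2 - 65*n + 7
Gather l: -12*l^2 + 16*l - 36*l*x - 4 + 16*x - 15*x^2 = -12*l^2 + l*(16 - 36*x) - 15*x^2 + 16*x - 4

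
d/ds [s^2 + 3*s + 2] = 2*s + 3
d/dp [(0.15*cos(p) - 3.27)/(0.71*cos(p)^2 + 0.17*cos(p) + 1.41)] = (0.1065*cos(p)^2 - 4.6434*cos(p) - 0.7674)*sin(p)/(0.5041*cos(p)^4 + 0.2414*cos(p)^3 + 2.0311*cos(p)^2 + 0.4794*cos(p) + 1.9881)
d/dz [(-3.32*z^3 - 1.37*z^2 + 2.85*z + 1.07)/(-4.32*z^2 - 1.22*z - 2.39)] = (14.3424*z^4 + 8.1008*z^3 + 37.7878*z^2 + 15.7934*z - 5.5061)/(18.6624*z^4 + 10.5408*z^3 + 22.138*z^2 + 5.8316*z + 5.7121)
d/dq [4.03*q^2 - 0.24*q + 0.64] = 8.06*q - 0.24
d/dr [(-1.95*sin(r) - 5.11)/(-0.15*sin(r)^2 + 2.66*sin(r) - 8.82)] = (-0.2925*sin(r)^2 - 1.533*sin(r) + 30.7916)*cos(r)/(0.0225*sin(r)^4 - 0.798*sin(r)^3 + 9.7216*sin(r)^2 - 46.9224*sin(r) + 77.7924)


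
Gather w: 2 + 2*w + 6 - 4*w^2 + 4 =-4*w^2 + 2*w + 12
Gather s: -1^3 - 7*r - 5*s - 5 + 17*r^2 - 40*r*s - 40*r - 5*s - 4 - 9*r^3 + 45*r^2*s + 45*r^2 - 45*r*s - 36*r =-9*r^3 + 62*r^2 - 83*r + s*(45*r^2 - 85*r - 10) - 10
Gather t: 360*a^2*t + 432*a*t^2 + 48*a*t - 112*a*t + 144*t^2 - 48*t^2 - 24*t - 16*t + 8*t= t^2*(432*a + 96) + t*(360*a^2 - 64*a - 32)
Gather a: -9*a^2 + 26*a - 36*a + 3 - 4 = -9*a^2 - 10*a - 1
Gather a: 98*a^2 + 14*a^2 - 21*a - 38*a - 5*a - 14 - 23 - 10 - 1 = 112*a^2 - 64*a - 48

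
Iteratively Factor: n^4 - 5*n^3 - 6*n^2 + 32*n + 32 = (n + 2)*(n^3 - 7*n^2 + 8*n + 16) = (n - 4)*(n + 2)*(n^2 - 3*n - 4) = (n - 4)^2*(n + 2)*(n + 1)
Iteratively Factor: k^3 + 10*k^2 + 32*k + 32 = (k + 4)*(k^2 + 6*k + 8) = (k + 4)^2*(k + 2)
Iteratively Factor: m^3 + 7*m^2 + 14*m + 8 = (m + 2)*(m^2 + 5*m + 4) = (m + 2)*(m + 4)*(m + 1)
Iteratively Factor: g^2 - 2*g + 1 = (g - 1)*(g - 1)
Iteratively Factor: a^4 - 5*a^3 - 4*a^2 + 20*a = (a + 2)*(a^3 - 7*a^2 + 10*a) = (a - 2)*(a + 2)*(a^2 - 5*a) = a*(a - 2)*(a + 2)*(a - 5)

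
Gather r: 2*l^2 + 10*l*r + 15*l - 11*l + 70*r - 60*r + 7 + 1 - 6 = 2*l^2 + 4*l + r*(10*l + 10) + 2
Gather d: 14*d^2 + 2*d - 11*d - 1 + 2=14*d^2 - 9*d + 1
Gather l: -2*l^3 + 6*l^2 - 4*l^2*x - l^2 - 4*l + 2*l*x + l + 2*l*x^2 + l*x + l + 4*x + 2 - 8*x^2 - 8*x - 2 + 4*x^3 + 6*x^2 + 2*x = -2*l^3 + l^2*(5 - 4*x) + l*(2*x^2 + 3*x - 2) + 4*x^3 - 2*x^2 - 2*x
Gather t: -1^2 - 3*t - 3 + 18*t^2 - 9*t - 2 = 18*t^2 - 12*t - 6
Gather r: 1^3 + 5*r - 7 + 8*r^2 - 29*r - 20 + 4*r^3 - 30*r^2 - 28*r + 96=4*r^3 - 22*r^2 - 52*r + 70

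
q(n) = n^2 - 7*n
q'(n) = 2*n - 7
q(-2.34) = 21.86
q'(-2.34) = -11.68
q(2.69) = -11.59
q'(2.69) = -1.62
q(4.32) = -11.58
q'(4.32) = 1.64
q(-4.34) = 49.22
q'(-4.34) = -15.68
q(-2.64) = 25.45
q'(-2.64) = -12.28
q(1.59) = -8.60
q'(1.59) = -3.82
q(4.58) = -11.08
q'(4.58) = 2.16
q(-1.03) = 8.27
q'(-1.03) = -9.06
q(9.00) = 18.00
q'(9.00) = 11.00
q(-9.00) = 144.00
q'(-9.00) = -25.00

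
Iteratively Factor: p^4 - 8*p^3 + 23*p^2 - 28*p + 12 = (p - 2)*(p^3 - 6*p^2 + 11*p - 6) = (p - 2)*(p - 1)*(p^2 - 5*p + 6) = (p - 3)*(p - 2)*(p - 1)*(p - 2)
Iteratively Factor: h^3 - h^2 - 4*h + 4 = (h + 2)*(h^2 - 3*h + 2) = (h - 2)*(h + 2)*(h - 1)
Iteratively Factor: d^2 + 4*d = (d + 4)*(d)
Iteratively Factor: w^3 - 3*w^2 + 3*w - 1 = (w - 1)*(w^2 - 2*w + 1) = (w - 1)^2*(w - 1)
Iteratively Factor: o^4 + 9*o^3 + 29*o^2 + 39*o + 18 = (o + 3)*(o^3 + 6*o^2 + 11*o + 6) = (o + 3)^2*(o^2 + 3*o + 2) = (o + 2)*(o + 3)^2*(o + 1)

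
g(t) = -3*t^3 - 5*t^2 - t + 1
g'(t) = -9*t^2 - 10*t - 1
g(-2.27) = 12.60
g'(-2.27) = -24.68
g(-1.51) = 1.44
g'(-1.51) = -6.42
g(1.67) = -28.59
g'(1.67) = -42.80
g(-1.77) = 3.74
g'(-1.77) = -11.50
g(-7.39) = 946.08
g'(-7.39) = -418.61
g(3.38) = -175.35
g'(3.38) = -137.62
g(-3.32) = 58.99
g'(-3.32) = -67.00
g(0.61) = -2.15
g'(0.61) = -10.45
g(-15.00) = 9016.00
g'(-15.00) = -1876.00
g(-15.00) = 9016.00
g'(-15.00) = -1876.00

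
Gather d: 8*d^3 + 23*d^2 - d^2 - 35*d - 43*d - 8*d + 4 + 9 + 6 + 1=8*d^3 + 22*d^2 - 86*d + 20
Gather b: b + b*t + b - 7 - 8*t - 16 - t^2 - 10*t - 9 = b*(t + 2) - t^2 - 18*t - 32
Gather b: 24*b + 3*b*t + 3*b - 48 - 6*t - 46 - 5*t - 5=b*(3*t + 27) - 11*t - 99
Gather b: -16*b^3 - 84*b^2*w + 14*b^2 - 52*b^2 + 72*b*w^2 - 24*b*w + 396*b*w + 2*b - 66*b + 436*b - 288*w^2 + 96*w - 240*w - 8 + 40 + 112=-16*b^3 + b^2*(-84*w - 38) + b*(72*w^2 + 372*w + 372) - 288*w^2 - 144*w + 144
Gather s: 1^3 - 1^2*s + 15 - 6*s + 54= 70 - 7*s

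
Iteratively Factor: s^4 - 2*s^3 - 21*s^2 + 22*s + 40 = (s + 4)*(s^3 - 6*s^2 + 3*s + 10) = (s - 5)*(s + 4)*(s^2 - s - 2) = (s - 5)*(s - 2)*(s + 4)*(s + 1)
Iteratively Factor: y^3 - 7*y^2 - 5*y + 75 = (y + 3)*(y^2 - 10*y + 25) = (y - 5)*(y + 3)*(y - 5)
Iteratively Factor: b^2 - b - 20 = (b - 5)*(b + 4)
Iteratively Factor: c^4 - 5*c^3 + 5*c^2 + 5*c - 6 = (c - 3)*(c^3 - 2*c^2 - c + 2) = (c - 3)*(c - 1)*(c^2 - c - 2) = (c - 3)*(c - 1)*(c + 1)*(c - 2)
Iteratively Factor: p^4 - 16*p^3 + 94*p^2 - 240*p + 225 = (p - 3)*(p^3 - 13*p^2 + 55*p - 75) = (p - 5)*(p - 3)*(p^2 - 8*p + 15) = (p - 5)^2*(p - 3)*(p - 3)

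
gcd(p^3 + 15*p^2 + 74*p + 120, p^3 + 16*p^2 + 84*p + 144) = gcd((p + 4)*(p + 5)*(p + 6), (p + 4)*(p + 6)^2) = p^2 + 10*p + 24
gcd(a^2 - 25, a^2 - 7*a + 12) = 1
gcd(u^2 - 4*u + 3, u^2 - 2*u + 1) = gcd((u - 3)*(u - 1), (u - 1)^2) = u - 1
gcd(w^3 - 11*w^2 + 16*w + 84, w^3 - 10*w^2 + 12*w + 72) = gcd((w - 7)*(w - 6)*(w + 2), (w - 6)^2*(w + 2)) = w^2 - 4*w - 12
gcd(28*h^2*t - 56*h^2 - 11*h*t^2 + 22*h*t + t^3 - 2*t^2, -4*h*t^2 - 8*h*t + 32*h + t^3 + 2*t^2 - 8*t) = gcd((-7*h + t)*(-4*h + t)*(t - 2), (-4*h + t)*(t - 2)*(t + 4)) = -4*h*t + 8*h + t^2 - 2*t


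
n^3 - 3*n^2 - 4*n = n*(n - 4)*(n + 1)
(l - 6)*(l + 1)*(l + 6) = l^3 + l^2 - 36*l - 36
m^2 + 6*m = m*(m + 6)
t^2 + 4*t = t*(t + 4)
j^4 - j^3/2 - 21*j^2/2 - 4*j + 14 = (j - 7/2)*(j - 1)*(j + 2)^2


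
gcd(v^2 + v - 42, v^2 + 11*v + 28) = v + 7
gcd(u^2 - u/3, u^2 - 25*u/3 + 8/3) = u - 1/3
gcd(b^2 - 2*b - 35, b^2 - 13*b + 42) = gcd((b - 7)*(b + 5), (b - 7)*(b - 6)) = b - 7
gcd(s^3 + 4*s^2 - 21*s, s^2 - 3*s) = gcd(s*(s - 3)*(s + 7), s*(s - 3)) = s^2 - 3*s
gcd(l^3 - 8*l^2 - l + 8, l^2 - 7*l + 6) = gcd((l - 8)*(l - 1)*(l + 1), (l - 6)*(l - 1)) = l - 1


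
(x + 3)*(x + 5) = x^2 + 8*x + 15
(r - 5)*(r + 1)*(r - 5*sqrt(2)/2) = r^3 - 4*r^2 - 5*sqrt(2)*r^2/2 - 5*r + 10*sqrt(2)*r + 25*sqrt(2)/2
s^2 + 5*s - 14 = (s - 2)*(s + 7)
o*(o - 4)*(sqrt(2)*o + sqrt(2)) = sqrt(2)*o^3 - 3*sqrt(2)*o^2 - 4*sqrt(2)*o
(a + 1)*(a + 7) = a^2 + 8*a + 7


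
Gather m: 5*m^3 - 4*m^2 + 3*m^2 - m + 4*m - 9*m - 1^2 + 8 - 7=5*m^3 - m^2 - 6*m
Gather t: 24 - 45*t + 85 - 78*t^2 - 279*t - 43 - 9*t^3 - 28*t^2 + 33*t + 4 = -9*t^3 - 106*t^2 - 291*t + 70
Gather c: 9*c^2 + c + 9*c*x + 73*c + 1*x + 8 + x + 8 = 9*c^2 + c*(9*x + 74) + 2*x + 16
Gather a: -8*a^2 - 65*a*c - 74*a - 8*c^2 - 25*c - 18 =-8*a^2 + a*(-65*c - 74) - 8*c^2 - 25*c - 18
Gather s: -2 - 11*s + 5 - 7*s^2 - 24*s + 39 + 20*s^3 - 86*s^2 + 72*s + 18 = 20*s^3 - 93*s^2 + 37*s + 60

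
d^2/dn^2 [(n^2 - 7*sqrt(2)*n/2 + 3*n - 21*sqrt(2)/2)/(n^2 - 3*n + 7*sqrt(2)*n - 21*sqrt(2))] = 3*(-7*sqrt(2)*n^3 + 4*n^3 + 21*sqrt(2)*n^2 - 588*n + 189*sqrt(2)*n - 1561*sqrt(2) + 1764)/(n^6 - 9*n^5 + 21*sqrt(2)*n^5 - 189*sqrt(2)*n^4 + 321*n^4 - 2673*n^3 + 1253*sqrt(2)*n^3 - 6741*sqrt(2)*n^2 + 7938*n^2 - 7938*n + 18522*sqrt(2)*n - 18522*sqrt(2))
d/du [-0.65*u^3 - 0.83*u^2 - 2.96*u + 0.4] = -1.95*u^2 - 1.66*u - 2.96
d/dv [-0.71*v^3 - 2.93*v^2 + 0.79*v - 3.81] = -2.13*v^2 - 5.86*v + 0.79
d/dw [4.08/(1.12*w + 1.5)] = -4.5696/(1.12*w + 1.5)^2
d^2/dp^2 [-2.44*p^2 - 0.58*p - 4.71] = -4.88000000000000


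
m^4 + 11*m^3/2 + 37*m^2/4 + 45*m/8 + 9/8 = (m + 1/2)^2*(m + 3/2)*(m + 3)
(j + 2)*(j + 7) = j^2 + 9*j + 14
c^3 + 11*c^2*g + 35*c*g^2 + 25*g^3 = (c + g)*(c + 5*g)^2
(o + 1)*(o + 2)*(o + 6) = o^3 + 9*o^2 + 20*o + 12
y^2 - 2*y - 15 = (y - 5)*(y + 3)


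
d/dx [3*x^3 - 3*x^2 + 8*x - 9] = 9*x^2 - 6*x + 8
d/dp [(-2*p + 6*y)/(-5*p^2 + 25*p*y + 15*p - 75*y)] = 2*(p^2 - 5*p*y - 3*p + 15*y + (p - 3*y)*(-2*p + 5*y + 3))/(5*(p^2 - 5*p*y - 3*p + 15*y)^2)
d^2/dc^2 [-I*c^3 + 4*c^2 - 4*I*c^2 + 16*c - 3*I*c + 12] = -6*I*c + 8 - 8*I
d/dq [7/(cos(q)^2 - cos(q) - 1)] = 7*(2*cos(q) - 1)*sin(q)/(sin(q)^2 + cos(q))^2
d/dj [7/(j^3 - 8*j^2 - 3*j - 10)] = 7*(-3*j^2 + 16*j + 3)/(-j^3 + 8*j^2 + 3*j + 10)^2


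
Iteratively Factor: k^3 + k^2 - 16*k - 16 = (k + 4)*(k^2 - 3*k - 4) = (k + 1)*(k + 4)*(k - 4)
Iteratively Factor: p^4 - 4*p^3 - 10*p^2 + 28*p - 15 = (p + 3)*(p^3 - 7*p^2 + 11*p - 5) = (p - 1)*(p + 3)*(p^2 - 6*p + 5) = (p - 5)*(p - 1)*(p + 3)*(p - 1)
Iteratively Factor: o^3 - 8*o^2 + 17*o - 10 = (o - 1)*(o^2 - 7*o + 10) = (o - 5)*(o - 1)*(o - 2)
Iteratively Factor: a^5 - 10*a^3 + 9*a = (a - 3)*(a^4 + 3*a^3 - a^2 - 3*a) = (a - 3)*(a - 1)*(a^3 + 4*a^2 + 3*a) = (a - 3)*(a - 1)*(a + 3)*(a^2 + a) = a*(a - 3)*(a - 1)*(a + 3)*(a + 1)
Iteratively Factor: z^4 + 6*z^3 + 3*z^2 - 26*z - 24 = (z + 4)*(z^3 + 2*z^2 - 5*z - 6) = (z - 2)*(z + 4)*(z^2 + 4*z + 3) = (z - 2)*(z + 3)*(z + 4)*(z + 1)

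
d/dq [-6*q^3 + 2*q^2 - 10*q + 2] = -18*q^2 + 4*q - 10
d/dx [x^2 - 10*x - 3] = 2*x - 10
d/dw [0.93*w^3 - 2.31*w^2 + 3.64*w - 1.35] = 2.79*w^2 - 4.62*w + 3.64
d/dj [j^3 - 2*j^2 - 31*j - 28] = 3*j^2 - 4*j - 31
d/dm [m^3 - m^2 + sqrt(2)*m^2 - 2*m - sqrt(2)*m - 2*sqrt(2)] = 3*m^2 - 2*m + 2*sqrt(2)*m - 2 - sqrt(2)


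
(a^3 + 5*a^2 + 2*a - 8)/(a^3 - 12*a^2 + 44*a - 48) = (a^3 + 5*a^2 + 2*a - 8)/(a^3 - 12*a^2 + 44*a - 48)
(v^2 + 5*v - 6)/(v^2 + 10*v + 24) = (v - 1)/(v + 4)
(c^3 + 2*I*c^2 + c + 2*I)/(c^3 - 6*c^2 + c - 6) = (c + 2*I)/(c - 6)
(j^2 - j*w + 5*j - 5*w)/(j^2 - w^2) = (j + 5)/(j + w)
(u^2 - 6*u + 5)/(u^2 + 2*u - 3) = (u - 5)/(u + 3)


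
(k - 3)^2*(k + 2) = k^3 - 4*k^2 - 3*k + 18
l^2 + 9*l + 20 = (l + 4)*(l + 5)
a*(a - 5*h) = a^2 - 5*a*h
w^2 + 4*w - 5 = (w - 1)*(w + 5)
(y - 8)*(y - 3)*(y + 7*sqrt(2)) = y^3 - 11*y^2 + 7*sqrt(2)*y^2 - 77*sqrt(2)*y + 24*y + 168*sqrt(2)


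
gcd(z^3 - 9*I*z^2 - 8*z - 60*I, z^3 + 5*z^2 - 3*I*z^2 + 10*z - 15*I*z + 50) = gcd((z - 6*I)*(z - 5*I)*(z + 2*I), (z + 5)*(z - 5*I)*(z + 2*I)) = z^2 - 3*I*z + 10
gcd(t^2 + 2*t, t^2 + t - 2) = t + 2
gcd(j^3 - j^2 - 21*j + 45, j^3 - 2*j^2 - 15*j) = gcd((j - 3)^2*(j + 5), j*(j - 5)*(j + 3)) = 1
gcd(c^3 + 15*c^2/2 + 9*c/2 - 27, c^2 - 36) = c + 6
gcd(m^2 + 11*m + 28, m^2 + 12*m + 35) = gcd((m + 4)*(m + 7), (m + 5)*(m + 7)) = m + 7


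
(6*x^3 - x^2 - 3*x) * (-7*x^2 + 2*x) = -42*x^5 + 19*x^4 + 19*x^3 - 6*x^2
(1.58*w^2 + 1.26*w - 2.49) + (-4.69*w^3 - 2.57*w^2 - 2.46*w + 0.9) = -4.69*w^3 - 0.99*w^2 - 1.2*w - 1.59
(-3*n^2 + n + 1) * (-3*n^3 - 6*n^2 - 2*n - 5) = 9*n^5 + 15*n^4 - 3*n^3 + 7*n^2 - 7*n - 5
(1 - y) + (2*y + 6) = y + 7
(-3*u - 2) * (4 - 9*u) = 27*u^2 + 6*u - 8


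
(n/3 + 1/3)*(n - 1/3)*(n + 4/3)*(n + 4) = n^4/3 + 2*n^3 + 77*n^2/27 + 16*n/27 - 16/27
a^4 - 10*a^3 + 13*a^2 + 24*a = a*(a - 8)*(a - 3)*(a + 1)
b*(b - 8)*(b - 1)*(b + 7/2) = b^4 - 11*b^3/2 - 47*b^2/2 + 28*b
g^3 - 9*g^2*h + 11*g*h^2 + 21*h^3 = (g - 7*h)*(g - 3*h)*(g + h)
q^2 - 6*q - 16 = (q - 8)*(q + 2)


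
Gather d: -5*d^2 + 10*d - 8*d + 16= -5*d^2 + 2*d + 16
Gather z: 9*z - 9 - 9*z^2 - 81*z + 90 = -9*z^2 - 72*z + 81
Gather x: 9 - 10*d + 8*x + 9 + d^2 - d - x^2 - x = d^2 - 11*d - x^2 + 7*x + 18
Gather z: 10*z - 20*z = -10*z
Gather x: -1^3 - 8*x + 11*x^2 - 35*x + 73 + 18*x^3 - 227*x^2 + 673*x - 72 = 18*x^3 - 216*x^2 + 630*x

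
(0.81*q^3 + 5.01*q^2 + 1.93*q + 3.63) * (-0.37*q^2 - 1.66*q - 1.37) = -0.2997*q^5 - 3.1983*q^4 - 10.1404*q^3 - 11.4106*q^2 - 8.6699*q - 4.9731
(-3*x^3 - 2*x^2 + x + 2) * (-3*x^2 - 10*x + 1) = 9*x^5 + 36*x^4 + 14*x^3 - 18*x^2 - 19*x + 2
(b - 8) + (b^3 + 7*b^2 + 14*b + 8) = b^3 + 7*b^2 + 15*b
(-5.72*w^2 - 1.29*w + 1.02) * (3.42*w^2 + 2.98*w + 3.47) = -19.5624*w^4 - 21.4574*w^3 - 20.2042*w^2 - 1.4367*w + 3.5394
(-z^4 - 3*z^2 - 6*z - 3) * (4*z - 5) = -4*z^5 + 5*z^4 - 12*z^3 - 9*z^2 + 18*z + 15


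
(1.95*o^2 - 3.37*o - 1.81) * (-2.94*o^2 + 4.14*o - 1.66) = -5.733*o^4 + 17.9808*o^3 - 11.8674*o^2 - 1.8992*o + 3.0046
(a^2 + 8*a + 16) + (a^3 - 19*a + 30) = a^3 + a^2 - 11*a + 46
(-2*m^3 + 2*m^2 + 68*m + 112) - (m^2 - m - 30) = -2*m^3 + m^2 + 69*m + 142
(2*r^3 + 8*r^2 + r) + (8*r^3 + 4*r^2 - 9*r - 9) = 10*r^3 + 12*r^2 - 8*r - 9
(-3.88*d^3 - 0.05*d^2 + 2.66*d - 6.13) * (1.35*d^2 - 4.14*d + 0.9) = -5.238*d^5 + 15.9957*d^4 + 0.306000000000001*d^3 - 19.3329*d^2 + 27.7722*d - 5.517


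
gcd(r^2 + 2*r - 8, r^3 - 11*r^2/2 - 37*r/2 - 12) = 1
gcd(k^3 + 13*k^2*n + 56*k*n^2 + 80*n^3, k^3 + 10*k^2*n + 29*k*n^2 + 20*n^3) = k^2 + 9*k*n + 20*n^2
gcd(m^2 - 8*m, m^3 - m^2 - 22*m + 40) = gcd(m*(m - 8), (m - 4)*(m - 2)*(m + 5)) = 1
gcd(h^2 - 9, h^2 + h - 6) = h + 3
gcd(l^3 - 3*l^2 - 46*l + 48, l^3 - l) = l - 1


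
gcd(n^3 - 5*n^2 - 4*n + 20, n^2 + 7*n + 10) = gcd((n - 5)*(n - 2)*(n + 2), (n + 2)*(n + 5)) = n + 2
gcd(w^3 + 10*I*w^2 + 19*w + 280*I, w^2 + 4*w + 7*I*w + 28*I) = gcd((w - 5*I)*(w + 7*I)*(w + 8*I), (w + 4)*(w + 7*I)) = w + 7*I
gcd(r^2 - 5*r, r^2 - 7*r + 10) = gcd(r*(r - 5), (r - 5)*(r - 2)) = r - 5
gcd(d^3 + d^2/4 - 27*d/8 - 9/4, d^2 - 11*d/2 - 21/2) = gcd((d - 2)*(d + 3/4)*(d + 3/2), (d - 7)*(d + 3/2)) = d + 3/2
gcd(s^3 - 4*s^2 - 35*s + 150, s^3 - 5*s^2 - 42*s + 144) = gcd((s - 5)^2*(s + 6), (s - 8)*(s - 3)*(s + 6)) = s + 6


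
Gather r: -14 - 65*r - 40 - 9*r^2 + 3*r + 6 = -9*r^2 - 62*r - 48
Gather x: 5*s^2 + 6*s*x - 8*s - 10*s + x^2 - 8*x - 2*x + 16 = 5*s^2 - 18*s + x^2 + x*(6*s - 10) + 16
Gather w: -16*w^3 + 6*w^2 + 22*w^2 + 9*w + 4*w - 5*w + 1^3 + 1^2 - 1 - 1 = -16*w^3 + 28*w^2 + 8*w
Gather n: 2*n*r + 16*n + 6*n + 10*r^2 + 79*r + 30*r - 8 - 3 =n*(2*r + 22) + 10*r^2 + 109*r - 11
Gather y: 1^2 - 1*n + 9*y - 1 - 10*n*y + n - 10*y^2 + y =-10*y^2 + y*(10 - 10*n)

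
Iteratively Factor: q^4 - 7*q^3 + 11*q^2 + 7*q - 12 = (q - 3)*(q^3 - 4*q^2 - q + 4) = (q - 4)*(q - 3)*(q^2 - 1) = (q - 4)*(q - 3)*(q - 1)*(q + 1)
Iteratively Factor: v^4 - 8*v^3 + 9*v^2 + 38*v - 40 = (v - 4)*(v^3 - 4*v^2 - 7*v + 10) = (v - 4)*(v - 1)*(v^2 - 3*v - 10) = (v - 4)*(v - 1)*(v + 2)*(v - 5)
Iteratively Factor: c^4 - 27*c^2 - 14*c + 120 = (c - 5)*(c^3 + 5*c^2 - 2*c - 24) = (c - 5)*(c - 2)*(c^2 + 7*c + 12) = (c - 5)*(c - 2)*(c + 3)*(c + 4)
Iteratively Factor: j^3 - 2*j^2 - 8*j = (j + 2)*(j^2 - 4*j) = (j - 4)*(j + 2)*(j)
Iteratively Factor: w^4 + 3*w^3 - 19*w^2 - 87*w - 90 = (w + 3)*(w^3 - 19*w - 30) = (w + 2)*(w + 3)*(w^2 - 2*w - 15) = (w - 5)*(w + 2)*(w + 3)*(w + 3)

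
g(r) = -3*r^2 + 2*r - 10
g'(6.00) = -34.00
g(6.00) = -106.00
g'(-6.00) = 38.00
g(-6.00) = -130.00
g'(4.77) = -26.62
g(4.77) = -68.72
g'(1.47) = -6.82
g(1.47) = -13.54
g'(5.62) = -31.72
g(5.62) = -93.51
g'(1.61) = -7.66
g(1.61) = -14.56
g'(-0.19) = 3.14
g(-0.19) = -10.49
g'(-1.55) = 11.30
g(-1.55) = -20.31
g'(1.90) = -9.40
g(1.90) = -17.03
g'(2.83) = -14.98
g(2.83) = -28.37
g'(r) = 2 - 6*r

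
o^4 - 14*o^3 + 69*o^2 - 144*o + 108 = (o - 6)*(o - 3)^2*(o - 2)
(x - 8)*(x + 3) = x^2 - 5*x - 24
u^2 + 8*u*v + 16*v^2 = (u + 4*v)^2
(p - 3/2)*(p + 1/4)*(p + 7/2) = p^3 + 9*p^2/4 - 19*p/4 - 21/16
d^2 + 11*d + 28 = (d + 4)*(d + 7)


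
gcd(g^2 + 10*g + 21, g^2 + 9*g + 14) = g + 7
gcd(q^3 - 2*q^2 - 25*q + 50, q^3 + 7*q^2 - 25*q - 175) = q^2 - 25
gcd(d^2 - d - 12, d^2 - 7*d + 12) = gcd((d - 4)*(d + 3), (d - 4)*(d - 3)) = d - 4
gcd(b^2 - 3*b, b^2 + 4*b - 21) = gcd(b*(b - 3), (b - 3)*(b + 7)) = b - 3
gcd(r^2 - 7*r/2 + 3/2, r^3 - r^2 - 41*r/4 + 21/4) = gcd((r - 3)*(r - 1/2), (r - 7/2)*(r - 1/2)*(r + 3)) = r - 1/2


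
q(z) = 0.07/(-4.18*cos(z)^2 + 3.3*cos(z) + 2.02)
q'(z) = 0.07*(-8.36*sin(z)*cos(z) + 3.3*sin(z))/(-4.18*cos(z)^2 + 3.3*cos(z) + 2.02)^2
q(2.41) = -0.03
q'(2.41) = 0.06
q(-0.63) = 0.04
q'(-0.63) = 0.04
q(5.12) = 0.03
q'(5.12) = 0.00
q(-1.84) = 0.08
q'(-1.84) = -0.52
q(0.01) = 0.06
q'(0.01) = -0.00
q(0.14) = 0.06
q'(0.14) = -0.03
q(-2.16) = -0.06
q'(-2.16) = -0.38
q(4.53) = 0.05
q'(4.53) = -0.20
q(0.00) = 0.06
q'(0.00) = 0.00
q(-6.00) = 0.05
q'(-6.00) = -0.05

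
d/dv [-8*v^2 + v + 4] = 1 - 16*v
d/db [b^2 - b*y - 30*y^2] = 2*b - y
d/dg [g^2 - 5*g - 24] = 2*g - 5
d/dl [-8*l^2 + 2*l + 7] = 2 - 16*l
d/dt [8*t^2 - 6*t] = 16*t - 6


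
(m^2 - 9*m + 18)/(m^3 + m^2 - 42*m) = (m - 3)/(m*(m + 7))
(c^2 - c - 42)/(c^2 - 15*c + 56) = (c + 6)/(c - 8)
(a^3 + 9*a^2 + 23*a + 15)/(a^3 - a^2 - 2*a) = (a^2 + 8*a + 15)/(a*(a - 2))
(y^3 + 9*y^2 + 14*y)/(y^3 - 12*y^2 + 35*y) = (y^2 + 9*y + 14)/(y^2 - 12*y + 35)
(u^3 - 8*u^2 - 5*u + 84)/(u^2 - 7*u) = u - 1 - 12/u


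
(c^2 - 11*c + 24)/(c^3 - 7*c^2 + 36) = (c - 8)/(c^2 - 4*c - 12)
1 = 1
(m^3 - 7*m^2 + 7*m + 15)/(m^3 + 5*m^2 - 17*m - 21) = (m - 5)/(m + 7)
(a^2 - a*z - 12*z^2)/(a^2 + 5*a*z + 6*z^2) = (a - 4*z)/(a + 2*z)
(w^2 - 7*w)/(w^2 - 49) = w/(w + 7)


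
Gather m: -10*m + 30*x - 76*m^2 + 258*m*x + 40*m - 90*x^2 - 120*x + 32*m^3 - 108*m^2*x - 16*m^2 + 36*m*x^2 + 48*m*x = 32*m^3 + m^2*(-108*x - 92) + m*(36*x^2 + 306*x + 30) - 90*x^2 - 90*x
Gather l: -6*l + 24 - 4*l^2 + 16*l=-4*l^2 + 10*l + 24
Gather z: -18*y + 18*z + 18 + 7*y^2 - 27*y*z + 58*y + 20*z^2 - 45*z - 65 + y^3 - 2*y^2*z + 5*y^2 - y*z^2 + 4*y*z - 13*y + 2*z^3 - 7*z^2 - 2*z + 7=y^3 + 12*y^2 + 27*y + 2*z^3 + z^2*(13 - y) + z*(-2*y^2 - 23*y - 29) - 40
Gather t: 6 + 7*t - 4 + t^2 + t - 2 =t^2 + 8*t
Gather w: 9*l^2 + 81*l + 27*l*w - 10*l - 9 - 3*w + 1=9*l^2 + 71*l + w*(27*l - 3) - 8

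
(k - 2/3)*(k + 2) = k^2 + 4*k/3 - 4/3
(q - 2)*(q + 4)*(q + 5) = q^3 + 7*q^2 + 2*q - 40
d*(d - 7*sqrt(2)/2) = d^2 - 7*sqrt(2)*d/2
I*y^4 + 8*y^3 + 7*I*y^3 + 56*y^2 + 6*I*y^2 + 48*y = y*(y + 6)*(y - 8*I)*(I*y + I)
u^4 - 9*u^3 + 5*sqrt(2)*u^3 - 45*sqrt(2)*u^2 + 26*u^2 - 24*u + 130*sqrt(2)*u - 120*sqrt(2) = (u - 4)*(u - 3)*(u - 2)*(u + 5*sqrt(2))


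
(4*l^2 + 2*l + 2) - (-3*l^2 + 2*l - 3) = 7*l^2 + 5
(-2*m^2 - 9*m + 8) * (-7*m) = 14*m^3 + 63*m^2 - 56*m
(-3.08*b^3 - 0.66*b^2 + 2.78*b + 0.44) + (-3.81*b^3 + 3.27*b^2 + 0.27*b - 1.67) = -6.89*b^3 + 2.61*b^2 + 3.05*b - 1.23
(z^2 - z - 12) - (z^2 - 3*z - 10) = 2*z - 2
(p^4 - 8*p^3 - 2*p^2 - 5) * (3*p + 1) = 3*p^5 - 23*p^4 - 14*p^3 - 2*p^2 - 15*p - 5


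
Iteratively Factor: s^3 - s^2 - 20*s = (s - 5)*(s^2 + 4*s) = s*(s - 5)*(s + 4)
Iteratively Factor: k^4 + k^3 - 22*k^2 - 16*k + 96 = (k - 4)*(k^3 + 5*k^2 - 2*k - 24) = (k - 4)*(k - 2)*(k^2 + 7*k + 12) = (k - 4)*(k - 2)*(k + 3)*(k + 4)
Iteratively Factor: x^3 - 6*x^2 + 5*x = (x)*(x^2 - 6*x + 5) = x*(x - 5)*(x - 1)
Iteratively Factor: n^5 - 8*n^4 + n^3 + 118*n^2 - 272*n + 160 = (n - 5)*(n^4 - 3*n^3 - 14*n^2 + 48*n - 32) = (n - 5)*(n - 4)*(n^3 + n^2 - 10*n + 8) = (n - 5)*(n - 4)*(n + 4)*(n^2 - 3*n + 2) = (n - 5)*(n - 4)*(n - 2)*(n + 4)*(n - 1)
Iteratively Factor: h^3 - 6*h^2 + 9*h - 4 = (h - 1)*(h^2 - 5*h + 4) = (h - 4)*(h - 1)*(h - 1)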